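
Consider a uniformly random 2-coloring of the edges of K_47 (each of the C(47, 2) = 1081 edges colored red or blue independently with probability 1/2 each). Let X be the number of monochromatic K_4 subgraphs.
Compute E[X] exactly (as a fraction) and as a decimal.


Let X = Σ_S X_S over the C(47, 4) = 178365 subsets S of size 4, where X_S = 1 if the K_4 on S is monochromatic.
For a fixed S, the K_4 on S has C(4, 2) = 6 edges. P[all 6 edges red] = (1/2)^6, and likewise for blue, so P[monochromatic] = 2·(1/2)^6 = 2^{1 − 6} = 1/32.
By linearity: E[X] = C(47, 4) · 2^{1 − 6} = 178365 · 1/32 = 178365/32.
Numerically: E[X] ≈ 5573.90625.

E[X] = C(47,4)·2^(1−C(4,2)) = 178365/32 ≈ 5573.90625.


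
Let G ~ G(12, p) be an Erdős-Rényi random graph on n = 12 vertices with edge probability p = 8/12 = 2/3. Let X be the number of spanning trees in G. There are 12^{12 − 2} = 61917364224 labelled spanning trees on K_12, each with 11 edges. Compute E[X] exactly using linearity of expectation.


K_12 has 12^{12 − 2} = 61917364224 labelled spanning trees.
For each such spanning tree H, let X_H = 1 if all 11 edges of H are present in G. Then P[X_H = 1] = p^{11} = (2/3)^{11} = 2048/177147.
Summing the indicators: E[X] = Σ_H E[X_H] = 61917364224 · p^{11} = 61917364224 · 2048/177147 = 2147483648/3.
Numerically: E[X] ≈ 7.1583e+08.

E[X] = 61917364224 · (2/3)^{11} = 2147483648/3 ≈ 7.1583e+08.


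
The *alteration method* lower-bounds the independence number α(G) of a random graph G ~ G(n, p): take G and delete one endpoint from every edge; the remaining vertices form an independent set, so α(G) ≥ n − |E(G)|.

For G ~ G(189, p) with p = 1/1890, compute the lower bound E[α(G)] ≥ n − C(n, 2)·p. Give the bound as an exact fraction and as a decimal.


E[|E(G)|] = C(189, 2)·p = 17766 · (1/1890) = 47/5.
E[α(G)] ≥ n − E[|E(G)|] = 189 − 47/5 = 898/5.
Numerically: ≈ 179.600.
(This is only a lower bound; the true E[α(G)] may be larger.)

E[α(G)] ≥ 898/5 ≈ 179.600.


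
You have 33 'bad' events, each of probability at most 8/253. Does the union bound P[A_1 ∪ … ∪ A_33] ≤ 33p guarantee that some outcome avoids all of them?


Union bound: P[∪_{i=1}^{33} A_i] ≤ Σ_i P[A_i] ≤ 33·p = 33·(8/253) = 24/23.
Numerically: 24/23 ≈ 1.0434783.
Is 24/23 < 1? NO.
Since the bound 24/23 is ≥ 1, the union bound is uninformative here; it does NOT by itself certify existence.

33·p = 24/23 ≈ 1.0434783; existence NOT certified by the union bound.


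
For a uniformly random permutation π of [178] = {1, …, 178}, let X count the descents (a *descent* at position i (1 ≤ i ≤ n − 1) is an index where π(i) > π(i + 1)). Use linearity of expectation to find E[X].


Write X = Σ X_I over i = 1, …, 177, with X_I the indicator of one descent.
There are 177 indicators.
For each fixed i, the pair (π(i), π(i+1)) is a uniformly random ordered pair of distinct values from {1, …, 178}; by symmetry P[π(i) > π(i+1)] = 1/2.
By linearity: E[X] = 177 · (1/2) = (178 − 1) · (1/2) = 177/2 ≈ 88.5000.

E[X] = 177/2 = 88.5000.


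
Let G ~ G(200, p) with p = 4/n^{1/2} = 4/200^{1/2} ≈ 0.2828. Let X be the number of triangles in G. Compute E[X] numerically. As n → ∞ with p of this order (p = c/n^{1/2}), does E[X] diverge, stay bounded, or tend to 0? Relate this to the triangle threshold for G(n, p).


Number of potential triangles: C(200, 3) = 1313400.
Each occurs with probability p³ ≈ (0.2828)³ ≈ 2.262742e-02.
By linearity: E[X] = C(200, 3)·p³ ≈ 1313400 · 2.262742e-02 ≈ 29718.8495.
Since α = 1/2 < 1, p = c/n^{1/2} ≫ 1/n is above the triangle threshold p ~ 1/n. Asymptotically E[X] ~ (c³/6)·n^{3(1−α)} = (4³/6)·n^{1.5} → ∞; triangles are abundant w.h.p.

E[X] ≈ 29718.8495; in regime p = Θ(1/n^{1/2}) E[X] diverges (above the triangle threshold p ~ 1/n).


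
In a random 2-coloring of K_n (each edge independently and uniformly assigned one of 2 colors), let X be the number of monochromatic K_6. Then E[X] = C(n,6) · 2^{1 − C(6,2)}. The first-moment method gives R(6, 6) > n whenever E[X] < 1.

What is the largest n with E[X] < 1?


We need C(n, 6) · 2^{1 − 15} < 1, i.e. C(n, 6) < 2^{15 − 1} = 16384.
Check values of n near the boundary:
  n = 16: C(16, 6) = 8008; 8008 < 16384? YES
  n = 17: C(17, 6) = 12376; 12376 < 16384? YES
  n = 18: C(18, 6) = 18564; 18564 < 16384? NO
  n = 19: C(19, 6) = 27132; 27132 < 16384? NO
The largest n with C(n, 6) < 16384 is n = 17 (where E[X] = 1547/2048 ≈ 0.7554). Hence R(6, 6) > 17, i.e. R(6, 6) ≥ 18.

Largest n = 17; hence R(6, 6) > 17.


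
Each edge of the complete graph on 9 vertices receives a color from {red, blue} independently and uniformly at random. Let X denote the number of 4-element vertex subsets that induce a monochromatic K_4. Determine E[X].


Let X = Σ_S X_S over the C(9, 4) = 126 subsets S of size 4, where X_S = 1 if the K_4 on S is monochromatic.
For a fixed S, the K_4 on S has C(4, 2) = 6 edges. P[all 6 edges red] = (1/2)^6, and likewise for blue, so P[monochromatic] = 2·(1/2)^6 = 2^{1 − 6} = 1/32.
Summing: E[X] = C(9, 4) · 2^{1 − 6} = 126 · 1/32 = 63/16.
Numerically: E[X] ≈ 3.9375.

E[X] = C(9,4)·2^(1−C(4,2)) = 63/16 ≈ 3.9375.


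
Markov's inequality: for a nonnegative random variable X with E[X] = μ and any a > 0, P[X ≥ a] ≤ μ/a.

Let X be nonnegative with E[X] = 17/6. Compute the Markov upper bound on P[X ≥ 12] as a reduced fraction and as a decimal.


μ = E[X] = 17/6, a = 12.
Markov: P[X ≥ 12] ≤ μ/a = (17/6)/12 = 17/72.
Numerically: ≈ 0.236111.
(Since a = 12 > μ = 2.833333, the bound 17/72 is < 1 and informative.)

P[X ≥ 12] ≤ 17/72 ≈ 0.236111.


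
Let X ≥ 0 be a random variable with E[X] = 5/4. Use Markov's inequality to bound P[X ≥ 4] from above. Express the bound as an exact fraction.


μ = E[X] = 5/4, a = 4.
Markov: P[X ≥ 4] ≤ μ/a = (5/4)/4 = 5/16.
Numerically: ≈ 0.3125.
(Since a = 4 > μ = 1.2500, the bound 5/16 is < 1 and informative.)

P[X ≥ 4] ≤ 5/16 ≈ 0.3125.


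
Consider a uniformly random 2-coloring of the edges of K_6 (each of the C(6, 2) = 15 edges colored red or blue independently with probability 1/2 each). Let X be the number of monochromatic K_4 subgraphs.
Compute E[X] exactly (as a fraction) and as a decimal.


Let X = Σ_S X_S over the C(6, 4) = 15 subsets S of size 4, where X_S = 1 if the K_4 on S is monochromatic.
For a fixed S, the K_4 on S has C(4, 2) = 6 edges. P[all 6 edges red] = (1/2)^6, and likewise for blue, so P[monochromatic] = 2·(1/2)^6 = 2^{1 − 6} = 1/32.
By linearity: E[X] = C(6, 4) · 2^{1 − 6} = 15 · 1/32 = 15/32.
Numerically: E[X] ≈ 0.46875.

E[X] = C(6,4)·2^(1−C(4,2)) = 15/32 ≈ 0.46875.


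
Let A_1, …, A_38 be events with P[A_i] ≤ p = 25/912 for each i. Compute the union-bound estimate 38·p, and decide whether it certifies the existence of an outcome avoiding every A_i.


Union bound: P[∪_{i=1}^{38} A_i] ≤ Σ_i P[A_i] ≤ 38·p = 38·(25/912) = 25/24.
Numerically: 25/24 ≈ 1.041667.
Is 25/24 < 1? NO.
Since the bound 25/24 is ≥ 1, the union bound is uninformative here; it does NOT by itself certify existence.

38·p = 25/24 ≈ 1.041667; existence NOT certified by the union bound.


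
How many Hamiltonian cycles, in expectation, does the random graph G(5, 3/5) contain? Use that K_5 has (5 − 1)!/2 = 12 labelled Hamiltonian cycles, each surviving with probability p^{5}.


K_5 has (5 − 1)!/2 = 12 labelled Hamiltonian cycles.
For each such Hamiltonian cycle H, let X_H = 1 if all 5 edges of H are present in G. Then P[X_H = 1] = p^{5} = (3/5)^{5} = 243/3125.
By linearity of expectation: E[X] = Σ_H E[X_H] = 12 · p^{5} = 12 · 243/3125 = 2916/3125.
Numerically: E[X] ≈ 0.9331.

E[X] = 12 · (3/5)^{5} = 2916/3125 ≈ 0.9331.


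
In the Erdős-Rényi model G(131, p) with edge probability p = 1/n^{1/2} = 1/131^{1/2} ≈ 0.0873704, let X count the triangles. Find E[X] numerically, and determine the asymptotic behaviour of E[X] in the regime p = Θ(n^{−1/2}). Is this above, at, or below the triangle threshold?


Number of potential triangles: C(131, 3) = 366145.
Each occurs with probability p³ ≈ (0.0873704)³ ≈ 6.66949662e-04.
By linearity: E[X] = C(131, 3)·p³ ≈ 366145 · 6.66949662e-04 ≈ 244.200284.
Since α = 1/2 < 1, p = c/n^{1/2} ≫ 1/n is above the triangle threshold p ~ 1/n. Asymptotically E[X] ~ (c³/6)·n^{3(1−α)} = (1³/6)·n^{1.5} → ∞; triangles are abundant w.h.p.

E[X] ≈ 244.200284; in regime p = Θ(1/n^{1/2}) E[X] diverges (above the triangle threshold p ~ 1/n).


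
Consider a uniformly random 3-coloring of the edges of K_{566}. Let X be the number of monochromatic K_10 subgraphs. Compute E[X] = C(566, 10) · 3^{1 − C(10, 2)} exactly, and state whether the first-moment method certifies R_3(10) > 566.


E[X] = C(566, 10) · 3^{1 − 45} = 858376364549067965458 · 3^{−44} = 858376364549067965458/984770902183611232881.
As a reduced fraction: E[X] = 858376364549067965458/984770902183611232881 ≈ 0.871651.
Is E[X] < 1? YES.
Since E[X] < 1, there exists a 3-coloring of K_{566} with no monochromatic K_10; hence R_3(10) > 566.

E[X] = 858376364549067965458/984770902183611232881 ≈ 0.871651; E[X] < 1, so R_3(10) > 566.


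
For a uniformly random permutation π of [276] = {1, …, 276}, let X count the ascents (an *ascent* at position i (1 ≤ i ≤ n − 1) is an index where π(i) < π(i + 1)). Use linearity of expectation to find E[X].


Write X = Σ X_I over i = 1, …, 275, with X_I the indicator of one ascent.
There are 275 indicators.
For each fixed i, the pair (π(i), π(i+1)) is a uniformly random ordered pair of distinct values from {1, …, 276}; by symmetry P[π(i) < π(i+1)] = 1/2.
By linearity: E[X] = 275 · (1/2) = (276 − 1) · (1/2) = 275/2 ≈ 137.50000.

E[X] = 275/2 = 137.50000.


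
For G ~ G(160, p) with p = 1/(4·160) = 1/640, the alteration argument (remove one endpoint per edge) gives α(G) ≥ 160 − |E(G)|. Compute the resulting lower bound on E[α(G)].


E[|E(G)|] = C(160, 2)·p = 12720 · (1/640) = 159/8.
E[α(G)] ≥ n − E[|E(G)|] = 160 − 159/8 = 1121/8.
Numerically: ≈ 140.12500.
(This is only a lower bound; the true E[α(G)] may be larger.)

E[α(G)] ≥ 1121/8 ≈ 140.12500.


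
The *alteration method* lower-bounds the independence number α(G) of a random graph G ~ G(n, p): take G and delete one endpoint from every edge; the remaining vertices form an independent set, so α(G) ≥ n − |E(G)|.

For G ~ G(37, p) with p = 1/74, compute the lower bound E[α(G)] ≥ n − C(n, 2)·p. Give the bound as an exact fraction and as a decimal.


E[|E(G)|] = C(37, 2)·p = 666 · (1/74) = 9.
E[α(G)] ≥ n − E[|E(G)|] = 37 − 9 = 28.
Numerically: ≈ 28.000000.
(This is only a lower bound; the true E[α(G)] may be larger.)

E[α(G)] ≥ 28 ≈ 28.000000.


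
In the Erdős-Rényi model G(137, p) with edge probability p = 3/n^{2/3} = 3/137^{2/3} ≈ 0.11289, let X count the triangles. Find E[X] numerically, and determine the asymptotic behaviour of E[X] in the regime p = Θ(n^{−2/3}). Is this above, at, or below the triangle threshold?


Number of potential triangles: C(137, 3) = 419220.
Each occurs with probability p³ ≈ (0.11289)³ ≈ 1.4385423e-03.
By linearity: E[X] = C(137, 3)·p³ ≈ 419220 · 1.4385423e-03 ≈ 603.06569.
Since α = 2/3 < 1, p = c/n^{2/3} ≫ 1/n is above the triangle threshold p ~ 1/n. Asymptotically E[X] ~ (c³/6)·n^{3(1−α)} = (3³/6)·n^{1} → ∞; triangles are abundant w.h.p.

E[X] ≈ 603.06569; in regime p = Θ(1/n^{2/3}) E[X] diverges (above the triangle threshold p ~ 1/n).


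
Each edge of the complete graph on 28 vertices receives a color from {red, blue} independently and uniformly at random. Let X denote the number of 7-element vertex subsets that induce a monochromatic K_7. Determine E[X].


Let X = Σ_S X_S over the C(28, 7) = 1184040 subsets S of size 7, where X_S = 1 if the K_7 on S is monochromatic.
For a fixed S, the K_7 on S has C(7, 2) = 21 edges. P[all 21 edges red] = (1/2)^21, and likewise for blue, so P[monochromatic] = 2·(1/2)^21 = 2^{1 − 21} = 1/1048576.
Summing: E[X] = C(28, 7) · 2^{1 − 21} = 1184040 · 1/1048576 = 148005/131072.
Numerically: E[X] ≈ 1.1292.

E[X] = C(28,7)·2^(1−C(7,2)) = 148005/131072 ≈ 1.1292.


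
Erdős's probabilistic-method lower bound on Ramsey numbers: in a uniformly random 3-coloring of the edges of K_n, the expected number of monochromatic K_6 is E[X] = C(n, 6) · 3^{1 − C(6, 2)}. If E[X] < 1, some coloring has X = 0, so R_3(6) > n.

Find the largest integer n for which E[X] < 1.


We need C(n, 6) · 3^{1 − 15} < 1, i.e. C(n, 6) < 3^{15 − 1} = 4782969.
Check values of n near the boundary:
  n = 35: C(35, 6) = 1623160; 1623160 < 4782969? YES
  n = 36: C(36, 6) = 1947792; 1947792 < 4782969? YES
  n = 37: C(37, 6) = 2324784; 2324784 < 4782969? YES
  n = 38: C(38, 6) = 2760681; 2760681 < 4782969? YES
  n = 39: C(39, 6) = 3262623; 3262623 < 4782969? YES
  n = 40: C(40, 6) = 3838380; 3838380 < 4782969? YES
  n = 41: C(41, 6) = 4496388; 4496388 < 4782969? YES
  n = 42: C(42, 6) = 5245786; 5245786 < 4782969? NO
The largest n with C(n, 6) < 4782969 is n = 41 (where E[X] = 1498796/1594323 ≈ 0.9401). Hence R_3(6) > 41, i.e. R_3(6) ≥ 42.

Largest n = 41; hence R_3(6) > 41.


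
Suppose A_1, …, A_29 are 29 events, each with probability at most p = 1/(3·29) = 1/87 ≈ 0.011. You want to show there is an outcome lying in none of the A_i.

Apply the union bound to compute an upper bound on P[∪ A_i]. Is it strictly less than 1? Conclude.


Union bound: P[∪_{i=1}^{29} A_i] ≤ Σ_i P[A_i] ≤ 29·p = 29·(1/87) = 1/3.
Numerically: 1/3 ≈ 0.333.
Is 1/3 < 1? YES.
Since P[∪ A_i] ≤ 1/3 < 1, the complement has P[∩ A_i^c] ≥ 1 − 1/3 = 2/3 > 0, so some outcome avoids every A_i.

29·p = 1/3 ≈ 0.333; existence CERTIFIED by the union bound.


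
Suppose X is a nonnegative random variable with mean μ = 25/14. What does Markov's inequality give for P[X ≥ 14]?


μ = E[X] = 25/14, a = 14.
Markov: P[X ≥ 14] ≤ μ/a = (25/14)/14 = 25/196.
Numerically: ≈ 0.12755.
(Since a = 14 > μ = 1.78571, the bound 25/196 is < 1 and informative.)

P[X ≥ 14] ≤ 25/196 ≈ 0.12755.


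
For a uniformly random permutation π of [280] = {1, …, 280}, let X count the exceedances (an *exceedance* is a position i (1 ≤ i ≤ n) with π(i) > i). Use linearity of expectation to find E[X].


Write X = Σ_{i=1}^{280} X_i, where X_i = 1_{π(i) > i}.
For each fixed i, π(i) is uniform over {1, …, 280} (marginal of a uniform permutation), so P[π(i) > i] = (n − i)/n. Summing: Σ_{i=1}^{280} (n − i)/n = (0 + 1 + … + 279)/280 = 280(280 − 1)/(2·280) = (280 − 1)/2.
Hence E[X] = Σ_{i=1}^{280} (280 − i)/280 = 279/2 ≈ 139.5000.

E[X] = 279/2 = 139.5000.


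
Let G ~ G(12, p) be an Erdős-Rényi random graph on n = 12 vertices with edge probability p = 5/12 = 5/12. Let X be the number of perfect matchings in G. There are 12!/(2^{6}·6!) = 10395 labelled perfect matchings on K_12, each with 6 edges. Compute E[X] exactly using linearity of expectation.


K_12 has 12!/(2^{6}·6!) = 10395 labelled perfect matchings.
For each such perfect matching H, let X_H = 1 if all 6 edges of H are present in G. Then P[X_H = 1] = p^{6} = (5/12)^{6} = 15625/2985984.
By linearity: E[X] = Σ_H E[X_H] = 10395 · p^{6} = 10395 · 15625/2985984 = 6015625/110592.
Numerically: E[X] ≈ 54.4.

E[X] = 10395 · (5/12)^{6} = 6015625/110592 ≈ 54.4.


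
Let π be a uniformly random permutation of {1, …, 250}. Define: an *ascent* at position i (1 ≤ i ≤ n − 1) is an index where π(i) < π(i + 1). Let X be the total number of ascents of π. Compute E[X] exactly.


Write X = Σ X_I over i = 1, …, 249, with X_I the indicator of one ascent.
There are 249 indicators.
For each fixed i, the pair (π(i), π(i+1)) is a uniformly random ordered pair of distinct values from {1, …, 250}; by symmetry P[π(i) < π(i+1)] = 1/2.
By linearity: E[X] = 249 · (1/2) = (250 − 1) · (1/2) = 249/2 ≈ 124.5000.

E[X] = 249/2 = 124.5000.


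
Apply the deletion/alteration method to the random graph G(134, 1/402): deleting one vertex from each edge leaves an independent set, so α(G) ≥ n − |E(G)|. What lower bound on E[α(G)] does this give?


E[|E(G)|] = C(134, 2)·p = 8911 · (1/402) = 133/6.
E[α(G)] ≥ n − E[|E(G)|] = 134 − 133/6 = 671/6.
Numerically: ≈ 111.8333.
(This is only a lower bound; the true E[α(G)] may be larger.)

E[α(G)] ≥ 671/6 ≈ 111.8333.


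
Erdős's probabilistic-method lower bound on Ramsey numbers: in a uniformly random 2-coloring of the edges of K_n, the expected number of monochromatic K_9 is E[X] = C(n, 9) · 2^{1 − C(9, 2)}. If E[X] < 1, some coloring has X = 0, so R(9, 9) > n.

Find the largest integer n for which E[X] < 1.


We need C(n, 9) · 2^{1 − 36} < 1, i.e. C(n, 9) < 2^{36 − 1} = 34359738368.
Check values of n near the boundary:
  n = 62: C(62, 9) = 20286591270; 20286591270 < 34359738368? YES
  n = 63: C(63, 9) = 23667689815; 23667689815 < 34359738368? YES
  n = 64: C(64, 9) = 27540584512; 27540584512 < 34359738368? YES
  n = 65: C(65, 9) = 31966749880; 31966749880 < 34359738368? YES
  n = 66: C(66, 9) = 37014131440; 37014131440 < 34359738368? NO
  n = 67: C(67, 9) = 42757703560; 42757703560 < 34359738368? NO
The largest n with C(n, 9) < 34359738368 is n = 65 (where E[X] = 3995843735/4294967296 ≈ 0.930). Hence R(9, 9) > 65, i.e. R(9, 9) ≥ 66.

Largest n = 65; hence R(9, 9) > 65.


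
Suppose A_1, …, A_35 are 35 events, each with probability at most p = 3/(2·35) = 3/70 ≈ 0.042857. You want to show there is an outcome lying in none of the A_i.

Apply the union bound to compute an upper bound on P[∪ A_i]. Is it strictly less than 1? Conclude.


Union bound: P[∪_{i=1}^{35} A_i] ≤ Σ_i P[A_i] ≤ 35·p = 35·(3/70) = 3/2.
Numerically: 3/2 ≈ 1.500000.
Is 3/2 < 1? NO.
Since the bound 3/2 is ≥ 1, the union bound is uninformative here; it does NOT by itself certify existence.

35·p = 3/2 ≈ 1.500000; existence NOT certified by the union bound.


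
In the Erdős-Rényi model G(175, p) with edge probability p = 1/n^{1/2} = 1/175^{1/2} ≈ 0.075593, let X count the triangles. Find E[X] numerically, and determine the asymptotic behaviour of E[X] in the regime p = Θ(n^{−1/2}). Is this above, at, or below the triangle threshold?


Number of potential triangles: C(175, 3) = 877975.
Each occurs with probability p³ ≈ (0.075593)³ ≈ 4.3195940e-04.
By linearity: E[X] = C(175, 3)·p³ ≈ 877975 · 4.3195940e-04 ≈ 379.24955.
Since α = 1/2 < 1, p = c/n^{1/2} ≫ 1/n is above the triangle threshold p ~ 1/n. Asymptotically E[X] ~ (c³/6)·n^{3(1−α)} = (1³/6)·n^{1.5} → ∞; triangles are abundant w.h.p.

E[X] ≈ 379.24955; in regime p = Θ(1/n^{1/2}) E[X] diverges (above the triangle threshold p ~ 1/n).


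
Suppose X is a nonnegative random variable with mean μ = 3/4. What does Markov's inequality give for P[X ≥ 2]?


μ = E[X] = 3/4, a = 2.
Markov: P[X ≥ 2] ≤ μ/a = (3/4)/2 = 3/8.
Numerically: ≈ 0.37500.
(Since a = 2 > μ = 0.75000, the bound 3/8 is < 1 and informative.)

P[X ≥ 2] ≤ 3/8 ≈ 0.37500.


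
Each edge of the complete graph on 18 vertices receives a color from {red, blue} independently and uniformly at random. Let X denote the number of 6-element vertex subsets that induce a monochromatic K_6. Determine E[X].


Let X = Σ_S X_S over the C(18, 6) = 18564 subsets S of size 6, where X_S = 1 if the K_6 on S is monochromatic.
For a fixed S, the K_6 on S has C(6, 2) = 15 edges. P[all 15 edges red] = (1/2)^15, and likewise for blue, so P[monochromatic] = 2·(1/2)^15 = 2^{1 − 15} = 1/16384.
By linearity of expectation: E[X] = C(18, 6) · 2^{1 − 15} = 18564 · 1/16384 = 4641/4096.
Numerically: E[X] ≈ 1.1331.

E[X] = C(18,6)·2^(1−C(6,2)) = 4641/4096 ≈ 1.1331.


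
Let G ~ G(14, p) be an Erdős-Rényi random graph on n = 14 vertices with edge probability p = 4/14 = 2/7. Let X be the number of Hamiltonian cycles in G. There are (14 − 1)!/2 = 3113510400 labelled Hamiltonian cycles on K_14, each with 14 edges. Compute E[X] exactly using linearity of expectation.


K_14 has (14 − 1)!/2 = 3113510400 labelled Hamiltonian cycles.
For each such Hamiltonian cycle H, let X_H = 1 if all 14 edges of H are present in G. Then P[X_H = 1] = p^{14} = (2/7)^{14} = 16384/678223072849.
By linearity of expectation: E[X] = Σ_H E[X_H] = 3113510400 · p^{14} = 3113510400 · 16384/678223072849 = 7287393484800/96889010407.
Numerically: E[X] ≈ 75.21.

E[X] = 3113510400 · (2/7)^{14} = 7287393484800/96889010407 ≈ 75.21.


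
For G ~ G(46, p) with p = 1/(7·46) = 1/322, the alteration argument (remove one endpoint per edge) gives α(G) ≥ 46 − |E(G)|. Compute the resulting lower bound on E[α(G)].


E[|E(G)|] = C(46, 2)·p = 1035 · (1/322) = 45/14.
E[α(G)] ≥ n − E[|E(G)|] = 46 − 45/14 = 599/14.
Numerically: ≈ 42.785714.
(This is only a lower bound; the true E[α(G)] may be larger.)

E[α(G)] ≥ 599/14 ≈ 42.785714.


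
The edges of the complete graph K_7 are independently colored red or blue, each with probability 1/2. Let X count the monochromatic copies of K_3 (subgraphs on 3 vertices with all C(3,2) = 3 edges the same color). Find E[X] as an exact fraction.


Let X = Σ_S X_S over the C(7, 3) = 35 subsets S of size 3, where X_S = 1 if the K_3 on S is monochromatic.
For a fixed S, the K_3 on S has C(3, 2) = 3 edges. P[all 3 edges red] = (1/2)^3, and likewise for blue, so P[monochromatic] = 2·(1/2)^3 = 2^{1 − 3} = 1/4.
By linearity of expectation: E[X] = C(7, 3) · 2^{1 − 3} = 35 · 1/4 = 35/4.
Numerically: E[X] ≈ 8.750.

E[X] = C(7,3)·2^(1−C(3,2)) = 35/4 ≈ 8.750.


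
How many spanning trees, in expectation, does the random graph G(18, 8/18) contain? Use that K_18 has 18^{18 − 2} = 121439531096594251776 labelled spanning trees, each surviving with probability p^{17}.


K_18 has 18^{18 − 2} = 121439531096594251776 labelled spanning trees.
For each such spanning tree H, let X_H = 1 if all 17 edges of H are present in G. Then P[X_H = 1] = p^{17} = (4/9)^{17} = 17179869184/16677181699666569.
By linearity of expectation: E[X] = Σ_H E[X_H] = 121439531096594251776 · p^{17} = 121439531096594251776 · 17179869184/16677181699666569 = 1125899906842624/9.
Numerically: E[X] ≈ 1.251e+14.

E[X] = 121439531096594251776 · (4/9)^{17} = 1125899906842624/9 ≈ 1.251e+14.


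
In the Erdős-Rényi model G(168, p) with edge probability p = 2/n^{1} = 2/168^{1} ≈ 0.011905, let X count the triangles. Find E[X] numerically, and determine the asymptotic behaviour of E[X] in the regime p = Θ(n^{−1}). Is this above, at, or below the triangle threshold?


Number of potential triangles: C(168, 3) = 776216.
Each occurs with probability p³ ≈ (0.011905)³ ≈ 1.6871828e-06.
By linearity: E[X] = C(168, 3)·p³ ≈ 776216 · 1.6871828e-06 ≈ 1.30962.
Here α = 1, so p = 2/n is exactly at the triangle threshold p ~ 1/n. Asymptotically E[X] → c³/6 = 2³/6 = 4/3 ≈ 1.33333, a bounded constant. In this regime the triangle count is asymptotically Poisson(c³/6).

E[X] ≈ 1.30962; in regime p = Θ(1/n^{1}) E[X] stays bounded (at the triangle threshold p ~ 1/n).


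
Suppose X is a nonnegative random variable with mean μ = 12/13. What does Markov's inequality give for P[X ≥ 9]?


μ = E[X] = 12/13, a = 9.
Markov: P[X ≥ 9] ≤ μ/a = (12/13)/9 = 4/39.
Numerically: ≈ 0.10256.
(Since a = 9 > μ = 0.92308, the bound 4/39 is < 1 and informative.)

P[X ≥ 9] ≤ 4/39 ≈ 0.10256.


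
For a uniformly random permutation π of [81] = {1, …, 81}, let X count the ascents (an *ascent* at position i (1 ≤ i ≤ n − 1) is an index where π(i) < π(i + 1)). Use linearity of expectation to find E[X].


Write X = Σ X_I over i = 1, …, 80, with X_I the indicator of one ascent.
There are 80 indicators.
For each fixed i, the pair (π(i), π(i+1)) is a uniformly random ordered pair of distinct values from {1, …, 81}; by symmetry P[π(i) < π(i+1)] = 1/2.
By linearity: E[X] = 80 · (1/2) = (81 − 1) · (1/2) = 40 ≈ 40.00000.

E[X] = 40 = 40.00000.


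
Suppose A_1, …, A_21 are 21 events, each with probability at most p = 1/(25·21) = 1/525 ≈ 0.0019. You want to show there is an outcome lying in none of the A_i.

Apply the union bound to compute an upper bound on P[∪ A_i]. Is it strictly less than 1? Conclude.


Union bound: P[∪_{i=1}^{21} A_i] ≤ Σ_i P[A_i] ≤ 21·p = 21·(1/525) = 1/25.
Numerically: 1/25 ≈ 0.0400.
Is 1/25 < 1? YES.
Since P[∪ A_i] ≤ 1/25 < 1, the complement has P[∩ A_i^c] ≥ 1 − 1/25 = 24/25 > 0, so some outcome avoids every A_i.

21·p = 1/25 ≈ 0.0400; existence CERTIFIED by the union bound.


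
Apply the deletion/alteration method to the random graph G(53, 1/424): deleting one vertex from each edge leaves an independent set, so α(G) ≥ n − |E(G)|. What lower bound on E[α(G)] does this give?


E[|E(G)|] = C(53, 2)·p = 1378 · (1/424) = 13/4.
E[α(G)] ≥ n − E[|E(G)|] = 53 − 13/4 = 199/4.
Numerically: ≈ 49.750.
(This is only a lower bound; the true E[α(G)] may be larger.)

E[α(G)] ≥ 199/4 ≈ 49.750.


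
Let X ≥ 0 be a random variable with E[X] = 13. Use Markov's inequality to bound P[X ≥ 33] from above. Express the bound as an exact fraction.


μ = E[X] = 13, a = 33.
Markov: P[X ≥ 33] ≤ μ/a = (13)/33 = 13/33.
Numerically: ≈ 0.3939.
(Since a = 33 > μ = 13.0000, the bound 13/33 is < 1 and informative.)

P[X ≥ 33] ≤ 13/33 ≈ 0.3939.


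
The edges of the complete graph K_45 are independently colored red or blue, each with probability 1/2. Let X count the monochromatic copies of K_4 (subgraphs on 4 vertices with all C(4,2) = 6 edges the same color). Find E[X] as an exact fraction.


Let X = Σ_S X_S over the C(45, 4) = 148995 subsets S of size 4, where X_S = 1 if the K_4 on S is monochromatic.
For a fixed S, the K_4 on S has C(4, 2) = 6 edges. P[all 6 edges red] = (1/2)^6, and likewise for blue, so P[monochromatic] = 2·(1/2)^6 = 2^{1 − 6} = 1/32.
By linearity of expectation: E[X] = C(45, 4) · 2^{1 − 6} = 148995 · 1/32 = 148995/32.
Numerically: E[X] ≈ 4656.093750.

E[X] = C(45,4)·2^(1−C(4,2)) = 148995/32 ≈ 4656.093750.


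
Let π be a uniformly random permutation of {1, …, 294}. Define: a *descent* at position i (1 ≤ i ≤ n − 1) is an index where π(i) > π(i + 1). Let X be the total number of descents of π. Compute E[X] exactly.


Write X = Σ X_I over i = 1, …, 293, with X_I the indicator of one descent.
There are 293 indicators.
For each fixed i, the pair (π(i), π(i+1)) is a uniformly random ordered pair of distinct values from {1, …, 294}; by symmetry P[π(i) > π(i+1)] = 1/2.
By linearity: E[X] = 293 · (1/2) = (294 − 1) · (1/2) = 293/2 ≈ 146.5000.

E[X] = 293/2 = 146.5000.


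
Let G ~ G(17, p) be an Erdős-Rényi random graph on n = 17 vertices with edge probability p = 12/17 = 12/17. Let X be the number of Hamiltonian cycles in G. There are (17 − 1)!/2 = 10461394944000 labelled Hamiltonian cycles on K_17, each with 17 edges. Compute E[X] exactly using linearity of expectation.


K_17 has (17 − 1)!/2 = 10461394944000 labelled Hamiltonian cycles.
For each such Hamiltonian cycle H, let X_H = 1 if all 17 edges of H are present in G. Then P[X_H = 1] = p^{17} = (12/17)^{17} = 2218611106740436992/827240261886336764177.
By linearity: E[X] = Σ_H E[X_H] = 10461394944000 · p^{17} = 10461394944000 · 2218611106740436992/827240261886336764177 = 23209767014756651868459368448000/827240261886336764177.
Numerically: E[X] ≈ 2.8057e+10.

E[X] = 10461394944000 · (12/17)^{17} = 23209767014756651868459368448000/827240261886336764177 ≈ 2.8057e+10.


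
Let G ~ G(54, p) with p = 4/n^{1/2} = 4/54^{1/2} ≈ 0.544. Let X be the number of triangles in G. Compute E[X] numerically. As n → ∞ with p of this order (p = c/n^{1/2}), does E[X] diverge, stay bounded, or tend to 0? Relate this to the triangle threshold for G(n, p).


Number of potential triangles: C(54, 3) = 24804.
Each occurs with probability p³ ≈ (0.544)³ ≈ 1.61283e-01.
By linearity: E[X] = C(54, 3)·p³ ≈ 24804 · 1.61283e-01 ≈ 4000.470.
Since α = 1/2 < 1, p = c/n^{1/2} ≫ 1/n is above the triangle threshold p ~ 1/n. Asymptotically E[X] ~ (c³/6)·n^{3(1−α)} = (4³/6)·n^{1.5} → ∞; triangles are abundant w.h.p.

E[X] ≈ 4000.470; in regime p = Θ(1/n^{1/2}) E[X] diverges (above the triangle threshold p ~ 1/n).


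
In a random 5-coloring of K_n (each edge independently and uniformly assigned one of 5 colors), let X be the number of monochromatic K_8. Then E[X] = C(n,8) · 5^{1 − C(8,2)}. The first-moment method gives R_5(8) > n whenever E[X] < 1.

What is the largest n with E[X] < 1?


We need C(n, 8) · 5^{1 − 28} < 1, i.e. C(n, 8) < 5^{28 − 1} = 7450580596923828125.
Check values of n near the boundary:
  n = 857: C(857, 8) = 6983854138365964575; 6983854138365964575 < 7450580596923828125? YES
  n = 858: C(858, 8) = 7049584530256467771; 7049584530256467771 < 7450580596923828125? YES
  n = 859: C(859, 8) = 7115855595170747139; 7115855595170747139 < 7450580596923828125? YES
  n = 860: C(860, 8) = 7182671140665308145; 7182671140665308145 < 7450580596923828125? YES
  n = 861: C(861, 8) = 7250034996615275865; 7250034996615275865 < 7450580596923828125? YES
  n = 862: C(862, 8) = 7317951015318931845; 7317951015318931845 < 7450580596923828125? YES
  n = 863: C(863, 8) = 7386423071602617757; 7386423071602617757 < 7450580596923828125? YES
  n = 864: C(864, 8) = 7455455062926006708; 7455455062926006708 < 7450580596923828125? NO
The largest n with C(n, 8) < 7450580596923828125 is n = 863 (where E[X] = 7386423071602617757/7450580596923828125 ≈ 0.991). Hence R_5(8) > 863, i.e. R_5(8) ≥ 864.

Largest n = 863; hence R_5(8) > 863.


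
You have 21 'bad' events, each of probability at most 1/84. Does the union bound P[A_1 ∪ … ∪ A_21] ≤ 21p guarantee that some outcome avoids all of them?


Union bound: P[∪_{i=1}^{21} A_i] ≤ Σ_i P[A_i] ≤ 21·p = 21·(1/84) = 1/4.
Numerically: 1/4 ≈ 0.250000.
Is 1/4 < 1? YES.
Since P[∪ A_i] ≤ 1/4 < 1, the complement has P[∩ A_i^c] ≥ 1 − 1/4 = 3/4 > 0, so some outcome avoids every A_i.

21·p = 1/4 ≈ 0.250000; existence CERTIFIED by the union bound.


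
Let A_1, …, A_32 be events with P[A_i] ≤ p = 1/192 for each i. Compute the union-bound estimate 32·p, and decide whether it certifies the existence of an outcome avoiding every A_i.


Union bound: P[∪_{i=1}^{32} A_i] ≤ Σ_i P[A_i] ≤ 32·p = 32·(1/192) = 1/6.
Numerically: 1/6 ≈ 0.167.
Is 1/6 < 1? YES.
Since P[∪ A_i] ≤ 1/6 < 1, the complement has P[∩ A_i^c] ≥ 1 − 1/6 = 5/6 > 0, so some outcome avoids every A_i.

32·p = 1/6 ≈ 0.167; existence CERTIFIED by the union bound.


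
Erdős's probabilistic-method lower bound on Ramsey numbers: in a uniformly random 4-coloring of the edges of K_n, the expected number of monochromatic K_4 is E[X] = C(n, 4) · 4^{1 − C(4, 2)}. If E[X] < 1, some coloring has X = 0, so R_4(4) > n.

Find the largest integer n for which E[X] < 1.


We need C(n, 4) · 4^{1 − 6} < 1, i.e. C(n, 4) < 4^{6 − 1} = 1024.
Check values of n near the boundary:
  n = 13: C(13, 4) = 715; 715 < 1024? YES
  n = 14: C(14, 4) = 1001; 1001 < 1024? YES
  n = 15: C(15, 4) = 1365; 1365 < 1024? NO
  n = 16: C(16, 4) = 1820; 1820 < 1024? NO
  n = 17: C(17, 4) = 2380; 2380 < 1024? NO
The largest n with C(n, 4) < 1024 is n = 14 (where E[X] = 1001/1024 ≈ 0.977539). Hence R_4(4) > 14, i.e. R_4(4) ≥ 15.

Largest n = 14; hence R_4(4) > 14.


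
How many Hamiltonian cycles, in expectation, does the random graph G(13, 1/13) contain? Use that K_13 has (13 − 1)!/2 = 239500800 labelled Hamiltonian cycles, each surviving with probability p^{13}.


K_13 has (13 − 1)!/2 = 239500800 labelled Hamiltonian cycles.
For each such Hamiltonian cycle H, let X_H = 1 if all 13 edges of H are present in G. Then P[X_H = 1] = p^{13} = (1/13)^{13} = 1/302875106592253.
By linearity of expectation: E[X] = Σ_H E[X_H] = 239500800 · p^{13} = 239500800 · 1/302875106592253 = 239500800/302875106592253.
Numerically: E[X] ≈ 7.90758e-07.

E[X] = 239500800 · (1/13)^{13} = 239500800/302875106592253 ≈ 7.90758e-07.


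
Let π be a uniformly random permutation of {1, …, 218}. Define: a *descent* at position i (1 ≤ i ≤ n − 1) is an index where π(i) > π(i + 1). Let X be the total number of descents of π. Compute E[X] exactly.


Write X = Σ X_I over i = 1, …, 217, with X_I the indicator of one descent.
There are 217 indicators.
For each fixed i, the pair (π(i), π(i+1)) is a uniformly random ordered pair of distinct values from {1, …, 218}; by symmetry P[π(i) > π(i+1)] = 1/2.
By linearity: E[X] = 217 · (1/2) = (218 − 1) · (1/2) = 217/2 ≈ 108.50000.

E[X] = 217/2 = 108.50000.


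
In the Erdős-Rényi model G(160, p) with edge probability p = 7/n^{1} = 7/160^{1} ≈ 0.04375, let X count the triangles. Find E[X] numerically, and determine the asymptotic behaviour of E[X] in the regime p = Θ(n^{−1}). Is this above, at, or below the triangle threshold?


Number of potential triangles: C(160, 3) = 669920.
Each occurs with probability p³ ≈ (0.04375)³ ≈ 8.374023e-05.
By linearity: E[X] = C(160, 3)·p³ ≈ 669920 · 8.374023e-05 ≈ 56.0993.
Here α = 1, so p = 7/n is exactly at the triangle threshold p ~ 1/n. Asymptotically E[X] → c³/6 = 7³/6 = 343/6 ≈ 57.1667, a bounded constant. In this regime the triangle count is asymptotically Poisson(c³/6).

E[X] ≈ 56.0993; in regime p = Θ(1/n^{1}) E[X] stays bounded (at the triangle threshold p ~ 1/n).


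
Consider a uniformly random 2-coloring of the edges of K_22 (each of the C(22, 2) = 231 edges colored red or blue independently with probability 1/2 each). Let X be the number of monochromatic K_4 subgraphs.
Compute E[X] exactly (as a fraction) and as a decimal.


Let X = Σ_S X_S over the C(22, 4) = 7315 subsets S of size 4, where X_S = 1 if the K_4 on S is monochromatic.
For a fixed S, the K_4 on S has C(4, 2) = 6 edges. P[all 6 edges red] = (1/2)^6, and likewise for blue, so P[monochromatic] = 2·(1/2)^6 = 2^{1 − 6} = 1/32.
Summing: E[X] = C(22, 4) · 2^{1 − 6} = 7315 · 1/32 = 7315/32.
Numerically: E[X] ≈ 228.5938.

E[X] = C(22,4)·2^(1−C(4,2)) = 7315/32 ≈ 228.5938.


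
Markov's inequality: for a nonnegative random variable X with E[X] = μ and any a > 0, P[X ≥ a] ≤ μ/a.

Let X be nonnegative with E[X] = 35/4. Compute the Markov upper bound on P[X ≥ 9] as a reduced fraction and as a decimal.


μ = E[X] = 35/4, a = 9.
Markov: P[X ≥ 9] ≤ μ/a = (35/4)/9 = 35/36.
Numerically: ≈ 0.972.
(Since a = 9 > μ = 8.750, the bound 35/36 is < 1 and informative.)

P[X ≥ 9] ≤ 35/36 ≈ 0.972.


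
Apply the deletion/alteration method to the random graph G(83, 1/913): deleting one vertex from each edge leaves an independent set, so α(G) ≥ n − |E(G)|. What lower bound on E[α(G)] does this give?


E[|E(G)|] = C(83, 2)·p = 3403 · (1/913) = 41/11.
E[α(G)] ≥ n − E[|E(G)|] = 83 − 41/11 = 872/11.
Numerically: ≈ 79.272727.
(This is only a lower bound; the true E[α(G)] may be larger.)

E[α(G)] ≥ 872/11 ≈ 79.272727.


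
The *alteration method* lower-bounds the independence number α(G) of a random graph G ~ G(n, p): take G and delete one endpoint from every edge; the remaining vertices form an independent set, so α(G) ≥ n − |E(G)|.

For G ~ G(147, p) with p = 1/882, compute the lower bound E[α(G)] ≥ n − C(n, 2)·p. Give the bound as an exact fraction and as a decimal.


E[|E(G)|] = C(147, 2)·p = 10731 · (1/882) = 73/6.
E[α(G)] ≥ n − E[|E(G)|] = 147 − 73/6 = 809/6.
Numerically: ≈ 134.83333.
(This is only a lower bound; the true E[α(G)] may be larger.)

E[α(G)] ≥ 809/6 ≈ 134.83333.


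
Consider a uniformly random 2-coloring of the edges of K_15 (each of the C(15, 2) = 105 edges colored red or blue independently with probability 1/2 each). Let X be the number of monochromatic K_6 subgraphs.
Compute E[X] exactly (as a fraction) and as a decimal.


Let X = Σ_S X_S over the C(15, 6) = 5005 subsets S of size 6, where X_S = 1 if the K_6 on S is monochromatic.
For a fixed S, the K_6 on S has C(6, 2) = 15 edges. P[all 15 edges red] = (1/2)^15, and likewise for blue, so P[monochromatic] = 2·(1/2)^15 = 2^{1 − 15} = 1/16384.
By linearity: E[X] = C(15, 6) · 2^{1 − 15} = 5005 · 1/16384 = 5005/16384.
Numerically: E[X] ≈ 0.30548.

E[X] = C(15,6)·2^(1−C(6,2)) = 5005/16384 ≈ 0.30548.


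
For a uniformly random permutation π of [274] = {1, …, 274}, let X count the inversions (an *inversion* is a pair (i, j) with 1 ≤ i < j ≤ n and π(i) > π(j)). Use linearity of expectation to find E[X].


Write X = Σ X_I over the C(274, 2) = 37401 pairs i < j, with X_I the indicator of one inversion.
There are 37401 indicators.
For each fixed pair i < j, the values π(i) and π(j) are two distinct elements of {1, …, 274} in uniformly random order; by symmetry P[π(i) > π(j)] = 1/2.
By linearity: E[X] = 37401 · (1/2) = C(274, 2) · (1/2) = 37401/2 = 37401/2 ≈ 18700.500000.

E[X] = 37401/2 = 18700.500000.


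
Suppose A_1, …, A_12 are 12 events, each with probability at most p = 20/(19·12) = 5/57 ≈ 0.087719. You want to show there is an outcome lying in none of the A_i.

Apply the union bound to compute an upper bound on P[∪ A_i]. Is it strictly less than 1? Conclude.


Union bound: P[∪_{i=1}^{12} A_i] ≤ Σ_i P[A_i] ≤ 12·p = 12·(5/57) = 20/19.
Numerically: 20/19 ≈ 1.052632.
Is 20/19 < 1? NO.
Since the bound 20/19 is ≥ 1, the union bound is uninformative here; it does NOT by itself certify existence.

12·p = 20/19 ≈ 1.052632; existence NOT certified by the union bound.


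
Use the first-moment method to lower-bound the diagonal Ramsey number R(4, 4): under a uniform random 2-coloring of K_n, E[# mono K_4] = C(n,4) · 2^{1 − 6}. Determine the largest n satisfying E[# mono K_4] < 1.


We need C(n, 4) · 2^{1 − 6} < 1, i.e. C(n, 4) < 2^{6 − 1} = 32.
Check values of n near the boundary:
  n = 4: C(4, 4) = 1; 1 < 32? YES
  n = 5: C(5, 4) = 5; 5 < 32? YES
  n = 6: C(6, 4) = 15; 15 < 32? YES
  n = 7: C(7, 4) = 35; 35 < 32? NO
  n = 8: C(8, 4) = 70; 70 < 32? NO
  n = 9: C(9, 4) = 126; 126 < 32? NO
The largest n with C(n, 4) < 32 is n = 6 (where E[X] = 15/32 ≈ 0.4688). Hence R(4, 4) > 6, i.e. R(4, 4) ≥ 7.

Largest n = 6; hence R(4, 4) > 6.


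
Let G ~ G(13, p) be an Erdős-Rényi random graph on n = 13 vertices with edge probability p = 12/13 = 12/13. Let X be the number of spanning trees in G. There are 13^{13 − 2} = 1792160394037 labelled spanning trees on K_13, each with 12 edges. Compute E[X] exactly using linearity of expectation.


K_13 has 13^{13 − 2} = 1792160394037 labelled spanning trees.
For each such spanning tree H, let X_H = 1 if all 12 edges of H are present in G. Then P[X_H = 1] = p^{12} = (12/13)^{12} = 8916100448256/23298085122481.
By linearity of expectation: E[X] = Σ_H E[X_H] = 1792160394037 · p^{12} = 1792160394037 · 8916100448256/23298085122481 = 8916100448256/13.
Numerically: E[X] ≈ 6.859e+11.

E[X] = 1792160394037 · (12/13)^{12} = 8916100448256/13 ≈ 6.859e+11.


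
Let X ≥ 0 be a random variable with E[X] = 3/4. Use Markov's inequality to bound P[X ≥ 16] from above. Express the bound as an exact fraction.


μ = E[X] = 3/4, a = 16.
Markov: P[X ≥ 16] ≤ μ/a = (3/4)/16 = 3/64.
Numerically: ≈ 0.0469.
(Since a = 16 > μ = 0.7500, the bound 3/64 is < 1 and informative.)

P[X ≥ 16] ≤ 3/64 ≈ 0.0469.


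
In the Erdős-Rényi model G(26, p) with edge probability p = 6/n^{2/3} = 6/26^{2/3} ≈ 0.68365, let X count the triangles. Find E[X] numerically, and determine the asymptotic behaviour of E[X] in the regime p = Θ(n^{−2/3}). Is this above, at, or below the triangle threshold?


Number of potential triangles: C(26, 3) = 2600.
Each occurs with probability p³ ≈ (0.68365)³ ≈ 3.1952663e-01.
By linearity: E[X] = C(26, 3)·p³ ≈ 2600 · 3.1952663e-01 ≈ 830.76923.
Since α = 2/3 < 1, p = c/n^{2/3} ≫ 1/n is above the triangle threshold p ~ 1/n. Asymptotically E[X] ~ (c³/6)·n^{3(1−α)} = (6³/6)·n^{1} → ∞; triangles are abundant w.h.p.

E[X] ≈ 830.76923; in regime p = Θ(1/n^{2/3}) E[X] diverges (above the triangle threshold p ~ 1/n).
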